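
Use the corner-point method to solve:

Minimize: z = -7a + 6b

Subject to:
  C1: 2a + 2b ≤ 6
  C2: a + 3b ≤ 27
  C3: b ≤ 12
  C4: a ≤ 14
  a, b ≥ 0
Each vertex is the intersection of two constraint boundaries that also satisfies all remaining constraints:
  a = 0 and b = 0 → (0, 0)
  2a + 2b = 6 and b = 0 → (3, 0)
  2a + 2b = 6 and a = 0 → (0, 3)

Evaluating z = -7a + 6b at each vertex:
  (0, 0): z = 0
  (3, 0): z = -21
  (0, 3): z = 18

The minimum is at (3, 0) with z = -21.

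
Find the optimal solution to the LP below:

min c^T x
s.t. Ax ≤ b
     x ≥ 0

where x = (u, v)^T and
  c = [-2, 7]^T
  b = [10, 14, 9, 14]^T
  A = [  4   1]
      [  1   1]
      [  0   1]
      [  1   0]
Each vertex is the intersection of two constraint boundaries that also satisfies all remaining constraints:
  u = 0 and v = 0 → (0, 0)
  4u + v = 10 and v = 0 → (2.5, 0)
  4u + v = 10 and v = 9 → (0.25, 9)
  v = 9 and u = 0 → (0, 9)

Evaluating z = -2u + 7v at each vertex:
  (0, 0): z = 0
  (2.5, 0): z = -5
  (0.25, 9): z = 62.5
  (0, 9): z = 63

The minimum is at (2.5, 0) with z = -5.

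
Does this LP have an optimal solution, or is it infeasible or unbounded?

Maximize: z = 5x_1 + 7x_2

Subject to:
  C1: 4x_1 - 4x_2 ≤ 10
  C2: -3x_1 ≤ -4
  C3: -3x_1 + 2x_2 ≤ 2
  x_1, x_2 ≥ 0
Feasible point: (2, 0) satisfies every constraint, so the LP is feasible.
Direction d = (1, 1): for each constraint row a, a·d ≤ 0 —
  (4)(1) + (-4)(1) = 0 ≤ 0
  (-3)(1) + (0)(1) = -3 ≤ 0
  (-3)(1) + (2)(1) = -1 ≤ 0
and d ≥ 0, so (2, 0) + t·d stays feasible for every t ≥ 0. Along this ray z = 5x_1 + 7x_2 changes by 12 per unit t, so z → +∞.

Unbounded — the objective can increase without bound over the feasible region.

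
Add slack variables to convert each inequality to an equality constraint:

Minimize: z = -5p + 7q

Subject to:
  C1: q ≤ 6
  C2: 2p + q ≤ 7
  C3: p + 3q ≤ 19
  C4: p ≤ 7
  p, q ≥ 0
min z = -5p + 7q

s.t.
  q + s1 = 6
  2p + q + s2 = 7
  p + 3q + s3 = 19
  p + s4 = 7
  p, q, s1, s2, s3, s4 ≥ 0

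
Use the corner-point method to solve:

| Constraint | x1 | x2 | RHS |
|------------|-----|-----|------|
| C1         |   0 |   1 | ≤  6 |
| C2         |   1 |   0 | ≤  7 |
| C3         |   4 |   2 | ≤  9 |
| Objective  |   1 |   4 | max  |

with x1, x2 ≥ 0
Each vertex is the intersection of two constraint boundaries that also satisfies all remaining constraints:
  x1 = 0 and x2 = 0 → (0, 0)
  4x1 + 2x2 = 9 and x2 = 0 → (2.25, 0)
  4x1 + 2x2 = 9 and x1 = 0 → (0, 4.5)

Evaluating z = x1 + 4x2 at each vertex:
  (0, 0): z = 0
  (2.25, 0): z = 2.25
  (0, 4.5): z = 18

The maximum is at (0, 4.5) with z = 18.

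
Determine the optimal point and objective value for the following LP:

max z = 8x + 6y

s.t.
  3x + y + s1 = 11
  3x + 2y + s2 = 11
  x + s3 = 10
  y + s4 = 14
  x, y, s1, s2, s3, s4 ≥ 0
x = 0, y = 5.5, z = 33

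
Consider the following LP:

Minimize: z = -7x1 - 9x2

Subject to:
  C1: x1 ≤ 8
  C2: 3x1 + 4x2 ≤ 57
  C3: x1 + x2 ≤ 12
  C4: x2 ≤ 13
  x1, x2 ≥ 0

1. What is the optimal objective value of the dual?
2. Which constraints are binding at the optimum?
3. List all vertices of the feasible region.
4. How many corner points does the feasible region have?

1. -108 (by strong duality, equal to the primal optimum)
2. C3, x1 ≥ 0
3. (0, 0), (8, 0), (8, 4), (0, 12)
4. 4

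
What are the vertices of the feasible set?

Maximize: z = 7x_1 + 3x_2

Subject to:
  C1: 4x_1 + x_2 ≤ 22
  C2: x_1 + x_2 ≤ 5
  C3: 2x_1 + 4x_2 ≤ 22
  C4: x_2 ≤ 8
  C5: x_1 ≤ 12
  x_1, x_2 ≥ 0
Each vertex is the intersection of two constraint boundaries that also satisfies all remaining constraints:
  x_1 = 0 and x_2 = 0 → (0, 0)
  x_1 + x_2 = 5 and x_2 = 0 → (5, 0)
  x_1 + x_2 = 5 and x_1 = 0 → (0, 5)

Vertices: (0, 0), (5, 0), (0, 5)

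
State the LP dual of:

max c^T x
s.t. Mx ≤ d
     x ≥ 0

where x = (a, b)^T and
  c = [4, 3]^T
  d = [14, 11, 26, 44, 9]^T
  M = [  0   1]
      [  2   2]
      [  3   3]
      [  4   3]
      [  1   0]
Minimize: z = 14y1 + 11y2 + 26y3 + 44y4 + 9y5

Subject to:
  C1: -2y2 - 3y3 - 4y4 - y5 ≤ -4
  C2: -y1 - 2y2 - 3y3 - 3y4 ≤ -3
  y1, y2, y3, y4, y5 ≥ 0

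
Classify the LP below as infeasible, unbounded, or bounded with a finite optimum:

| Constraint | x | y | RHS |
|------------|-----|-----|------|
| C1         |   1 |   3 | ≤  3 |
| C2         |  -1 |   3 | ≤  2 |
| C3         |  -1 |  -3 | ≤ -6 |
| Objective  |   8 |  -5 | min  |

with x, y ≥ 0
C1 requires x + 3y ≤ 3, while C3 (-x - 3y ≤ -6) is equivalent to x + 3y ≥ 6. Together they would need 6 ≤ x + 3y ≤ 3, which is impossible since 6 > 3. No point satisfies all constraints.

The feasible region is empty; the LP is infeasible.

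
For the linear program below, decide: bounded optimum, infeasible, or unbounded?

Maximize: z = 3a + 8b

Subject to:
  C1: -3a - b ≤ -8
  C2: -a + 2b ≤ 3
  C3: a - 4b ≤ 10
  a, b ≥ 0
Feasible point: (3, 0) satisfies every constraint, so the LP is feasible.
Direction d = (2, 1): for each constraint row a, a·d ≤ 0 —
  (-3)(2) + (-1)(1) = -7 ≤ 0
  (-1)(2) + (2)(1) = 0 ≤ 0
  (1)(2) + (-4)(1) = -2 ≤ 0
and d ≥ 0, so (3, 0) + t·d stays feasible for every t ≥ 0. Along this ray z = 3a + 8b changes by 14 per unit t, so z → +∞.

Unbounded — the objective can increase without bound over the feasible region.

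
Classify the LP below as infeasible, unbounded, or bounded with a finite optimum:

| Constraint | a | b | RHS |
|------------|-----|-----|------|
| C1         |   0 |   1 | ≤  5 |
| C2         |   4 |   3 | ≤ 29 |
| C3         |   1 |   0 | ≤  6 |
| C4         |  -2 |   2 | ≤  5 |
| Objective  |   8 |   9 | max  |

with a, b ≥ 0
The point (3.5, 5) satisfies every constraint, so the LP is feasible; the constraints give a ≤ 6 and b ≤ 5, which with a, b ≥ 0 keep the feasible region inside a bounded box. A feasible, bounded LP attains a finite optimum at a vertex.

Evaluating z = 8a + 9b at each vertex:
  (0, 0): z = 0
  (6, 0): z = 48
  (6, 1.667): z = 63
  (3.5, 5): z = 73
  (2.5, 5): z = 65
  (0, 2.5): z = 22.5

The LP has an optimal solution: (3.5, 5) with z = 73.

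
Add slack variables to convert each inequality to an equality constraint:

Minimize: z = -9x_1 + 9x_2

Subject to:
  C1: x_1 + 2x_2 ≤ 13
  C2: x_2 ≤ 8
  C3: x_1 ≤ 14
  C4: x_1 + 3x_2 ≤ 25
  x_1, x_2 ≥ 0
min z = -9x_1 + 9x_2

s.t.
  x_1 + 2x_2 + s1 = 13
  x_2 + s2 = 8
  x_1 + s3 = 14
  x_1 + 3x_2 + s4 = 25
  x_1, x_2, s1, s2, s3, s4 ≥ 0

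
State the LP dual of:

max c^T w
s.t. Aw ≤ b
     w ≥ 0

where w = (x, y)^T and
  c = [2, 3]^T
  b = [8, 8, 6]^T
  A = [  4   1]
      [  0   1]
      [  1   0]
Minimize: z = 8y1 + 8y2 + 6y3

Subject to:
  C1: -4y1 - y3 ≤ -2
  C2: -y1 - y2 ≤ -3
  y1, y2, y3 ≥ 0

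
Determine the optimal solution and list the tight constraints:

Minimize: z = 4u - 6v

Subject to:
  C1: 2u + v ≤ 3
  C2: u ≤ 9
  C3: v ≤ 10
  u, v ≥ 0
Optimal: u = 0, v = 3
Slack at optimum:
  C1: slack = 0 (binding)
  C2: slack = 9
  C3: slack = 7
  u ≥ 0: u = 0 (binding)
  v ≥ 0: v = 3
Binding constraints: C1, u ≥ 0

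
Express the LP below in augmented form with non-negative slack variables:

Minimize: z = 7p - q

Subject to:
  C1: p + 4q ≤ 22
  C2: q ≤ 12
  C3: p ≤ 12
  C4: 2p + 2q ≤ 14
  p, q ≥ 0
min z = 7p - q

s.t.
  p + 4q + s1 = 22
  q + s2 = 12
  p + s3 = 12
  2p + 2q + s4 = 14
  p, q, s1, s2, s3, s4 ≥ 0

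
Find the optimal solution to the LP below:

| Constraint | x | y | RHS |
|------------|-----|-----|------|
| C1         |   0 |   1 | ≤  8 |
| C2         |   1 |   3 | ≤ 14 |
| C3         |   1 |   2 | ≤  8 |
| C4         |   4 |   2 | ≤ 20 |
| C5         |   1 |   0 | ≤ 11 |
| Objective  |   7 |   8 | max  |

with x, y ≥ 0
x = 4, y = 2, z = 44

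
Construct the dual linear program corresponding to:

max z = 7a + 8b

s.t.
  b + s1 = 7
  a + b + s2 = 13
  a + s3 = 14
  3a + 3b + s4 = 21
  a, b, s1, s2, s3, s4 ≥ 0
Minimize: z = 7y1 + 13y2 + 14y3 + 21y4

Subject to:
  C1: -y2 - y3 - 3y4 ≤ -7
  C2: -y1 - y2 - 3y4 ≤ -8
  y1, y2, y3, y4 ≥ 0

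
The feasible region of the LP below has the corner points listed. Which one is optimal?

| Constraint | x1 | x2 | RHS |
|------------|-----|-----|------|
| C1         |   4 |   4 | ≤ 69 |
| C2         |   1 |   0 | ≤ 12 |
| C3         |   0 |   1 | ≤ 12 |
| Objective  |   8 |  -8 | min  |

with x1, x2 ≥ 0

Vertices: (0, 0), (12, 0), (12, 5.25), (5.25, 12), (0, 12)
Evaluating z = 8x1 - 8x2 at each vertex:
  (0, 0): z = 0
  (12, 0): z = 96
  (12, 5.25): z = 54
  (5.25, 12): z = -54
  (0, 12): z = -96

The smallest value is z = -96, attained at (0, 12).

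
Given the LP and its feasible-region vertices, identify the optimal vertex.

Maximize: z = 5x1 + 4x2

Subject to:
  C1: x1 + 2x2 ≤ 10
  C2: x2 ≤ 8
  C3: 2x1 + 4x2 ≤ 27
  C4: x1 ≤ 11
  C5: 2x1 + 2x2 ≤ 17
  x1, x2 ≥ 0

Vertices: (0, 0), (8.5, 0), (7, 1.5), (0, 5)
Evaluating z = 5x1 + 4x2 at each vertex:
  (0, 0): z = 0
  (8.5, 0): z = 42.5
  (7, 1.5): z = 41
  (0, 5): z = 20

The largest value is z = 42.5, attained at (8.5, 0).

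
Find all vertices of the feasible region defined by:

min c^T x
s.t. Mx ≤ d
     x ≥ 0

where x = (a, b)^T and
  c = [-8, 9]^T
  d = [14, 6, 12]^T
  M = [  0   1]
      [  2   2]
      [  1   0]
Each vertex is the intersection of two constraint boundaries that also satisfies all remaining constraints:
  a = 0 and b = 0 → (0, 0)
  2a + 2b = 6 and b = 0 → (3, 0)
  2a + 2b = 6 and a = 0 → (0, 3)

Vertices: (0, 0), (3, 0), (0, 3)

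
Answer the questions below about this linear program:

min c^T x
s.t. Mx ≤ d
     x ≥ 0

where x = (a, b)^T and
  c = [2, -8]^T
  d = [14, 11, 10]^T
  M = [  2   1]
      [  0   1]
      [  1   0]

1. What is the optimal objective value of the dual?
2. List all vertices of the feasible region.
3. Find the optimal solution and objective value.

1. -88 (by strong duality, equal to the primal optimum)
2. (0, 0), (7, 0), (1.5, 11), (0, 11)
3. a = 0, b = 11, z = -88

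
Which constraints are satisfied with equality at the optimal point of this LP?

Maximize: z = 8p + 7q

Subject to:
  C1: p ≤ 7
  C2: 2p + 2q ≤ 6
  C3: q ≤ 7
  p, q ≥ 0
Optimal: p = 3, q = 0
Slack at optimum:
  C1: slack = 4
  C2: slack = 0 (binding)
  C3: slack = 7
  p ≥ 0: p = 3
  q ≥ 0: q = 0 (binding)
Binding constraints: C2, q ≥ 0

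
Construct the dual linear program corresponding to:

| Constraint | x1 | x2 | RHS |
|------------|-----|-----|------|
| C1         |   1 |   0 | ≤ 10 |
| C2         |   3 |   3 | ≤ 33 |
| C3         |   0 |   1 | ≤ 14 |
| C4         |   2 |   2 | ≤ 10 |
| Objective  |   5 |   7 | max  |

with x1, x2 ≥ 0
Minimize: z = 10y1 + 33y2 + 14y3 + 10y4

Subject to:
  C1: -y1 - 3y2 - 2y4 ≤ -5
  C2: -3y2 - y3 - 2y4 ≤ -7
  y1, y2, y3, y4 ≥ 0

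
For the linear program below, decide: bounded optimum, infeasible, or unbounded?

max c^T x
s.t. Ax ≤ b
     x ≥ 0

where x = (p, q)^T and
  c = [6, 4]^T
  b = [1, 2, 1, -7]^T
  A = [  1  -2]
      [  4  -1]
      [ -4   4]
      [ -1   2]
One constraint requires p - 2q ≤ 1, while the constraint -p + 2q ≤ -7 is equivalent to p - 2q ≥ 7. Together they would need 7 ≤ p - 2q ≤ 1, which is impossible since 7 > 1. No point satisfies all constraints.

Infeasible — the constraint set is empty.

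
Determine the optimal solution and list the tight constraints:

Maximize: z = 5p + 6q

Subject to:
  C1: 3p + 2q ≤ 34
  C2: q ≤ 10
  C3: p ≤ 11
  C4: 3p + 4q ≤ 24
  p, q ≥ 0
Optimal: p = 8, q = 0
Slack at optimum:
  C1: slack = 10
  C2: slack = 10
  C3: slack = 3
  C4: slack = 0 (binding)
  p ≥ 0: p = 8
  q ≥ 0: q = 0 (binding)
Binding constraints: C4, q ≥ 0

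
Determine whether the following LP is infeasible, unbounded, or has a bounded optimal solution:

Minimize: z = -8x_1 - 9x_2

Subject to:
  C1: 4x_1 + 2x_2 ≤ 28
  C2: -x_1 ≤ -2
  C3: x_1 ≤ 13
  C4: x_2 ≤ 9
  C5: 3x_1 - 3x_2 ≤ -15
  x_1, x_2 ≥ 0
The point (2.5, 9) satisfies every constraint, so the LP is feasible; the constraints give x_1 ≤ 13 and x_2 ≤ 9, which with x_1, x_2 ≥ 0 keep the feasible region inside a bounded box. A feasible, bounded LP attains a finite optimum at a vertex.

Bounded optimum: z* = -101 at (2.5, 9).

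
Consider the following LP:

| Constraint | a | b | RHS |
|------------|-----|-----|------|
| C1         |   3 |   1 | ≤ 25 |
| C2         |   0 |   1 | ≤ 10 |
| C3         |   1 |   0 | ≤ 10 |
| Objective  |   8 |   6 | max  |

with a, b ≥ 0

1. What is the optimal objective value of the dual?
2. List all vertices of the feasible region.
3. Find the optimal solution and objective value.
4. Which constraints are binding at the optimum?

1. 100 (by strong duality, equal to the primal optimum)
2. (0, 0), (8.333, 0), (5, 10), (0, 10)
3. a = 5, b = 10, z = 100
4. C1, C2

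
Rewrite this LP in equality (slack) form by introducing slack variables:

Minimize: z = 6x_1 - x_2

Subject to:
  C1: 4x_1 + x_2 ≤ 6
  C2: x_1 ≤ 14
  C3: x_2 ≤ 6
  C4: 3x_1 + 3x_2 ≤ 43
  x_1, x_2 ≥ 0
min z = 6x_1 - x_2

s.t.
  4x_1 + x_2 + s1 = 6
  x_1 + s2 = 14
  x_2 + s3 = 6
  3x_1 + 3x_2 + s4 = 43
  x_1, x_2, s1, s2, s3, s4 ≥ 0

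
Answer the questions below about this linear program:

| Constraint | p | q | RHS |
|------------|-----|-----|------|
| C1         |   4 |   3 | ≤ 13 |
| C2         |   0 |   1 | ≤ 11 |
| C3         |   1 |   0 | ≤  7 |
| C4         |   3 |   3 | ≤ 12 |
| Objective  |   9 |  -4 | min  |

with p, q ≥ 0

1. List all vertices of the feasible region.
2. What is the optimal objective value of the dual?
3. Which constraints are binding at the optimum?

1. (0, 0), (3.25, 0), (1, 3), (0, 4)
2. -16 (by strong duality, equal to the primal optimum)
3. C4, p ≥ 0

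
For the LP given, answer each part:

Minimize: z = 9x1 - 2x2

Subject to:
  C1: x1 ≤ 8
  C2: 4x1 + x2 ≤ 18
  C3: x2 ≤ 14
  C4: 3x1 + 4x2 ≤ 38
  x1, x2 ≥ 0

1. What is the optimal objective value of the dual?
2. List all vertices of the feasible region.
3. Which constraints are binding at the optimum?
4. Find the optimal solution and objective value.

1. -19 (by strong duality, equal to the primal optimum)
2. (0, 0), (4.5, 0), (2.615, 7.538), (0, 9.5)
3. C4, x1 ≥ 0
4. x1 = 0, x2 = 9.5, z = -19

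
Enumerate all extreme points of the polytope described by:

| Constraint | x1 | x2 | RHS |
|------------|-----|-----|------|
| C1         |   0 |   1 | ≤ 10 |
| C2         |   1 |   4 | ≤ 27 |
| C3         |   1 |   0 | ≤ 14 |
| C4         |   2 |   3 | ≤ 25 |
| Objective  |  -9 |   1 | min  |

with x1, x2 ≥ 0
Each vertex is the intersection of two constraint boundaries that also satisfies all remaining constraints:
  x1 = 0 and x2 = 0 → (0, 0)
  2x1 + 3x2 = 25 and x2 = 0 → (12.5, 0)
  x1 + 4x2 = 27 and 2x1 + 3x2 = 25 → (3.8, 5.8)
  x1 + 4x2 = 27 and x1 = 0 → (0, 6.75)

Vertices: (0, 0), (12.5, 0), (3.8, 5.8), (0, 6.75)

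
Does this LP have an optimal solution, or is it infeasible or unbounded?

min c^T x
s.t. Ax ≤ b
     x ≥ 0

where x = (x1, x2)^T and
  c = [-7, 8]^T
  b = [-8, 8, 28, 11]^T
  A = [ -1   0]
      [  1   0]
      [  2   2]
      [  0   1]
The point (8, 0) satisfies every constraint, so the LP is feasible; the constraints give x1 ≤ 8 and x2 ≤ 11, which with x1, x2 ≥ 0 keep the feasible region inside a bounded box. A feasible, bounded LP attains a finite optimum at a vertex.

Evaluating z = -7x1 + 8x2 at each vertex:
  (8, 0): z = -56
  (8, 6): z = -8

Feasible with finite optimum z* = -56 at (8, 0).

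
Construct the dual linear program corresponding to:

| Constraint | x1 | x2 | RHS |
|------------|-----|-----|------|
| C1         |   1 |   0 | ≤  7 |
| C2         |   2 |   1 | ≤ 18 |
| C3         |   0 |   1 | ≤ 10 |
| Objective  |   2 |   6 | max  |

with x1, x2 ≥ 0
Minimize: z = 7y1 + 18y2 + 10y3

Subject to:
  C1: -y1 - 2y2 ≤ -2
  C2: -y2 - y3 ≤ -6
  y1, y2, y3 ≥ 0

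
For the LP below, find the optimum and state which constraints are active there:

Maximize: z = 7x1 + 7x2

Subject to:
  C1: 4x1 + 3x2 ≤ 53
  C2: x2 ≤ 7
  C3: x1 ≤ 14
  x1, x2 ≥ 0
Optimal: x1 = 8, x2 = 7
Slack at optimum:
  C1: slack = 0 (binding)
  C2: slack = 0 (binding)
  C3: slack = 6
  x1 ≥ 0: x1 = 8
  x2 ≥ 0: x2 = 7
Binding constraints: C1, C2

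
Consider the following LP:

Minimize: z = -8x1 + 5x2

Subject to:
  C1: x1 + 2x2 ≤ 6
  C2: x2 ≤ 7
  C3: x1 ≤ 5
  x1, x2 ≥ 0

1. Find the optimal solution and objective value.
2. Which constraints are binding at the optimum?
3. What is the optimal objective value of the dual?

1. x1 = 5, x2 = 0, z = -40
2. C3, x2 ≥ 0
3. -40 (by strong duality, equal to the primal optimum)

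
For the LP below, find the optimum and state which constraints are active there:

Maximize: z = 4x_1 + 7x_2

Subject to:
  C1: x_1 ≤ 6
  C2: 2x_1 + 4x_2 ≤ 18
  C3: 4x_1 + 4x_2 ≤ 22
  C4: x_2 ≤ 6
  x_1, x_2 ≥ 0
Optimal: x_1 = 2, x_2 = 3.5
Slack at optimum:
  C1: slack = 4
  C2: slack = 0 (binding)
  C3: slack = 0 (binding)
  C4: slack = 2.5
  x_1 ≥ 0: x_1 = 2
  x_2 ≥ 0: x_2 = 3.5
Binding constraints: C2, C3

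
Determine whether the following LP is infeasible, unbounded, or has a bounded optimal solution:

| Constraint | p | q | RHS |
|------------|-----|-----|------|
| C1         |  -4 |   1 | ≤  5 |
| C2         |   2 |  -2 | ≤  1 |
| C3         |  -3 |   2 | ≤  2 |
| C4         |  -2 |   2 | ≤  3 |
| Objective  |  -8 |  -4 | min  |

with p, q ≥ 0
Feasible point: (0, 0) satisfies every constraint, so the LP is feasible.
Direction d = (1, 1): for each constraint row a, a·d ≤ 0 —
  (-4)(1) + (1)(1) = -3 ≤ 0
  (2)(1) + (-2)(1) = 0 ≤ 0
  (-3)(1) + (2)(1) = -1 ≤ 0
  (-2)(1) + (2)(1) = 0 ≤ 0
and d ≥ 0, so (0, 0) + t·d stays feasible for every t ≥ 0. Along this ray z = -8p - 4q changes by -12 per unit t, so z → −∞.

Unbounded — the objective can decrease without bound over the feasible region.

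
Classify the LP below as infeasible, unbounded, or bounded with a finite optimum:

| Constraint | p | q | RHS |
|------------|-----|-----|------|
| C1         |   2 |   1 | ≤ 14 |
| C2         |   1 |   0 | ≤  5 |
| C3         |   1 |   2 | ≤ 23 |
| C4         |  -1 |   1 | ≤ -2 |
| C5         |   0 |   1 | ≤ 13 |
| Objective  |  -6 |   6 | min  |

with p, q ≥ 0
The point (5, 0) satisfies every constraint, so the LP is feasible; the constraints give p ≤ 5 and q ≤ 13, which with p, q ≥ 0 keep the feasible region inside a bounded box. A feasible, bounded LP attains a finite optimum at a vertex.

Evaluating z = -6p + 6q at each vertex:
  (2, 0): z = -12
  (5, 0): z = -30
  (5, 3): z = -12

The LP has an optimal solution: (5, 0) with z = -30.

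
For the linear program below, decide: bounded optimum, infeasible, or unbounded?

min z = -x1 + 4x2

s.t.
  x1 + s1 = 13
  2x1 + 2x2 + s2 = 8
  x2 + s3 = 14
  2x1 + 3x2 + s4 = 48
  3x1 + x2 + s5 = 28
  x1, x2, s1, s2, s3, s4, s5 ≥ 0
The point (4, 0) satisfies every constraint, so the LP is feasible; the constraints give x1 ≤ 13 and x2 ≤ 14, which with x1, x2 ≥ 0 keep the feasible region inside a bounded box. A feasible, bounded LP attains a finite optimum at a vertex.

The LP has an optimal solution: (4, 0) with z = -4.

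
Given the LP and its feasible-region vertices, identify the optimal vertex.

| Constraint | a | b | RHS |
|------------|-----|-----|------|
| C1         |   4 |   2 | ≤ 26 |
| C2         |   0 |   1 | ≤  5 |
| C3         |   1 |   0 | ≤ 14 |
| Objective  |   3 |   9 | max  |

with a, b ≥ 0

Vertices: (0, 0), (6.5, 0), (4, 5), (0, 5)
Evaluating z = 3a + 9b at each vertex:
  (0, 0): z = 0
  (6.5, 0): z = 19.5
  (4, 5): z = 57
  (0, 5): z = 45

The largest value is z = 57, attained at (4, 5).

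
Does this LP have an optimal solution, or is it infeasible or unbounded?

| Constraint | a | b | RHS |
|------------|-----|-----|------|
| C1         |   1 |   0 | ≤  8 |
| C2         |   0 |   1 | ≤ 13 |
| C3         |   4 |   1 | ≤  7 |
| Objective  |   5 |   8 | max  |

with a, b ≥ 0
The point (0, 7) satisfies every constraint, so the LP is feasible; the constraints give a ≤ 8 and b ≤ 13, which with a, b ≥ 0 keep the feasible region inside a bounded box. A feasible, bounded LP attains a finite optimum at a vertex.

Bounded optimum: z* = 56 at (0, 7).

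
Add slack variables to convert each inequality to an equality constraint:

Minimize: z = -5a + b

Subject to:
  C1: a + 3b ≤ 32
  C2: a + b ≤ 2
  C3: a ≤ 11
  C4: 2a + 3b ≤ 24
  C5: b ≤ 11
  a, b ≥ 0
min z = -5a + b

s.t.
  a + 3b + s1 = 32
  a + b + s2 = 2
  a + s3 = 11
  2a + 3b + s4 = 24
  b + s5 = 11
  a, b, s1, s2, s3, s4, s5 ≥ 0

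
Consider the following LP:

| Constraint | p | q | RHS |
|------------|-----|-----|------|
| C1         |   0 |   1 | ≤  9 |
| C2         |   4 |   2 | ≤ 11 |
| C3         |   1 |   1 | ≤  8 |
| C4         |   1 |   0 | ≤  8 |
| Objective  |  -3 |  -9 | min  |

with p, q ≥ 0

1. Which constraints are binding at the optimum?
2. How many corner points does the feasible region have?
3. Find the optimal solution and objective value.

1. C2, p ≥ 0
2. 3
3. p = 0, q = 5.5, z = -49.5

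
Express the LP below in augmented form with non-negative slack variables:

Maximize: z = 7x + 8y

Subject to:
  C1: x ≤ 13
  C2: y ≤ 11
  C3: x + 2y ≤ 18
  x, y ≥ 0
max z = 7x + 8y

s.t.
  x + s1 = 13
  y + s2 = 11
  x + 2y + s3 = 18
  x, y, s1, s2, s3 ≥ 0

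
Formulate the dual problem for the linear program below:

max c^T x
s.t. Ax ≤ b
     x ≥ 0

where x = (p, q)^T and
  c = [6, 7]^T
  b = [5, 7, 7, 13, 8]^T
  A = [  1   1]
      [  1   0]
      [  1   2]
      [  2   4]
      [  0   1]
Minimize: z = 5y1 + 7y2 + 7y3 + 13y4 + 8y5

Subject to:
  C1: -y1 - y2 - y3 - 2y4 ≤ -6
  C2: -y1 - 2y3 - 4y4 - y5 ≤ -7
  y1, y2, y3, y4, y5 ≥ 0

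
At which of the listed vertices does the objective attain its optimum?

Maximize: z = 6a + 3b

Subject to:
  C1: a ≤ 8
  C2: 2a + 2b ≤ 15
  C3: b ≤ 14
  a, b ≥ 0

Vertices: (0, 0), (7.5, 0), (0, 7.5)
(7.5, 0) with z = 45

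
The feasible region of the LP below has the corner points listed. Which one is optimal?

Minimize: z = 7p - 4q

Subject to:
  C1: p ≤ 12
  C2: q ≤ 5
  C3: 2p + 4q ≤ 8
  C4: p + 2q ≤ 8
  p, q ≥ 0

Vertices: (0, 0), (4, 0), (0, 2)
(0, 2) with z = -8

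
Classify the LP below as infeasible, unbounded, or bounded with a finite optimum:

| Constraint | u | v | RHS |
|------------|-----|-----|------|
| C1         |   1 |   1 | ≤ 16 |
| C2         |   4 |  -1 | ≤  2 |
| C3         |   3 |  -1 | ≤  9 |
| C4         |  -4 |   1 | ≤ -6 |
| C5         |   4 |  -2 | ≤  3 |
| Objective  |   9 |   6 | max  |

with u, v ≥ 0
C2 requires 4u - v ≤ 2, while C4 (-4u + v ≤ -6) is equivalent to 4u - v ≥ 6. Together they would need 6 ≤ 4u - v ≤ 2, which is impossible since 6 > 2. No point satisfies all constraints.

The feasible region is empty; the LP is infeasible.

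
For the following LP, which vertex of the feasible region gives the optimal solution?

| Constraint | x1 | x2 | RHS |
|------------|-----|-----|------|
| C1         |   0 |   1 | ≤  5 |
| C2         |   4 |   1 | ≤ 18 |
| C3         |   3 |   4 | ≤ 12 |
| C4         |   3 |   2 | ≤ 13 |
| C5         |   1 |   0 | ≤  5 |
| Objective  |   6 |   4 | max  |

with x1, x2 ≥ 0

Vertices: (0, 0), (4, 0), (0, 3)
Evaluating z = 6x1 + 4x2 at each vertex:
  (0, 0): z = 0
  (4, 0): z = 24
  (0, 3): z = 12

The largest value is z = 24, attained at (4, 0).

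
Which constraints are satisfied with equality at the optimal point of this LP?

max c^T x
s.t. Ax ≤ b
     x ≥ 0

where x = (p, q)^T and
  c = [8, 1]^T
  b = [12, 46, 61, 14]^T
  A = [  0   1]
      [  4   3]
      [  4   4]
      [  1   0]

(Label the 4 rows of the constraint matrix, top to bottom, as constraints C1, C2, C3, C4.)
Optimal: p = 11.5, q = 0
Binding: C2, q ≥ 0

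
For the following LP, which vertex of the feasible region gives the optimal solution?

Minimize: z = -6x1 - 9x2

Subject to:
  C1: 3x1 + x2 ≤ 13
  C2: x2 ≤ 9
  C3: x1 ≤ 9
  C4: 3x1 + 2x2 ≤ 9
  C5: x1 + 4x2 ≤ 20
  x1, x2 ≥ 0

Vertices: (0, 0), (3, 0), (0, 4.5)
Evaluating z = -6x1 - 9x2 at each vertex:
  (0, 0): z = 0
  (3, 0): z = -18
  (0, 4.5): z = -40.5

The smallest value is z = -40.5, attained at (0, 4.5).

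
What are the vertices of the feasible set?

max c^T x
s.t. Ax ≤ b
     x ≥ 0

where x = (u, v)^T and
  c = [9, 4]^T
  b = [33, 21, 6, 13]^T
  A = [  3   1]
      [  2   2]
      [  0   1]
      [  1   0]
Each vertex is the intersection of two constraint boundaries that also satisfies all remaining constraints:
  u = 0 and v = 0 → (0, 0)
  2u + 2v = 21 and v = 0 → (10.5, 0)
  2u + 2v = 21 and v = 6 → (4.5, 6)
  v = 6 and u = 0 → (0, 6)

Vertices: (0, 0), (10.5, 0), (4.5, 6), (0, 6)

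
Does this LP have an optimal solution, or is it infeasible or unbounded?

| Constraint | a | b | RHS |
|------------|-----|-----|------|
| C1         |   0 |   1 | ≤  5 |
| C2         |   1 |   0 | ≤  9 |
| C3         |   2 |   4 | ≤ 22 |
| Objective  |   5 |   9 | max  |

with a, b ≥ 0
The point (9, 1) satisfies every constraint, so the LP is feasible; the constraints give a ≤ 9 and b ≤ 5, which with a, b ≥ 0 keep the feasible region inside a bounded box. A feasible, bounded LP attains a finite optimum at a vertex.

Evaluating z = 5a + 9b at each vertex:
  (0, 0): z = 0
  (9, 0): z = 45
  (9, 1): z = 54
  (1, 5): z = 50
  (0, 5): z = 45

The LP has an optimal solution: (9, 1) with z = 54.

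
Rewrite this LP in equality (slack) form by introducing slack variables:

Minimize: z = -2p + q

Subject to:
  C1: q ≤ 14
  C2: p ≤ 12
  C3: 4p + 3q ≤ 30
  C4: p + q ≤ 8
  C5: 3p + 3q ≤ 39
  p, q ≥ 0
min z = -2p + q

s.t.
  q + s1 = 14
  p + s2 = 12
  4p + 3q + s3 = 30
  p + q + s4 = 8
  3p + 3q + s5 = 39
  p, q, s1, s2, s3, s4, s5 ≥ 0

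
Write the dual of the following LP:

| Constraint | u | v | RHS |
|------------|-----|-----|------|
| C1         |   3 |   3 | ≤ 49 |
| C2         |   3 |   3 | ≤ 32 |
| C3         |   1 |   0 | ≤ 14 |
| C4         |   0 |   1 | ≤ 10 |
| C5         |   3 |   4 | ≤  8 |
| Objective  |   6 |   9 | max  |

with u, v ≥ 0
Minimize: z = 49y1 + 32y2 + 14y3 + 10y4 + 8y5

Subject to:
  C1: -3y1 - 3y2 - y3 - 3y5 ≤ -6
  C2: -3y1 - 3y2 - y4 - 4y5 ≤ -9
  y1, y2, y3, y4, y5 ≥ 0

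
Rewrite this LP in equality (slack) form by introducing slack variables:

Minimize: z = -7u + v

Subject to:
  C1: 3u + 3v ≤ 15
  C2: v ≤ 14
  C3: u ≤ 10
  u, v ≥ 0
min z = -7u + v

s.t.
  3u + 3v + s1 = 15
  v + s2 = 14
  u + s3 = 10
  u, v, s1, s2, s3 ≥ 0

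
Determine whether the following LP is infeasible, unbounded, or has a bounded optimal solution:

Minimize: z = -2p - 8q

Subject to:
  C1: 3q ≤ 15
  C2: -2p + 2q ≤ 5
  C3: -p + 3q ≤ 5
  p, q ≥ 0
Feasible point: (0, 0) satisfies every constraint, so the LP is feasible.
Direction d = (1, 0): for each constraint row a, a·d ≤ 0 —
  (0)(1) + (3)(0) = 0 ≤ 0
  (-2)(1) + (2)(0) = -2 ≤ 0
  (-1)(1) + (3)(0) = -1 ≤ 0
and d ≥ 0, so (0, 0) + t·d stays feasible for every t ≥ 0. Along this ray z = -2p - 8q changes by -2 per unit t, so z → −∞.

Unbounded — the objective can decrease without bound over the feasible region.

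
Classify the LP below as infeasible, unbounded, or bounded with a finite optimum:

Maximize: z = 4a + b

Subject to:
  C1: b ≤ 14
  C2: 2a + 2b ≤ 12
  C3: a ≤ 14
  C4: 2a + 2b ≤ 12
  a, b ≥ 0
The point (6, 0) satisfies every constraint, so the LP is feasible; the constraints give a ≤ 14 and b ≤ 14, which with a, b ≥ 0 keep the feasible region inside a bounded box. A feasible, bounded LP attains a finite optimum at a vertex.

Evaluating z = 4a + b at each vertex:
  (0, 0): z = 0
  (6, 0): z = 24
  (0, 6): z = 6

The LP has an optimal solution: (6, 0) with z = 24.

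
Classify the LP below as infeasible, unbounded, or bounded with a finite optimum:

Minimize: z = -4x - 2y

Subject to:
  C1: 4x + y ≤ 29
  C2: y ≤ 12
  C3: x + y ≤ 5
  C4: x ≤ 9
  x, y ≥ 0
The point (5, 0) satisfies every constraint, so the LP is feasible; the constraints give x ≤ 9 and y ≤ 12, which with x, y ≥ 0 keep the feasible region inside a bounded box. A feasible, bounded LP attains a finite optimum at a vertex.

Evaluating z = -4x - 2y at each vertex:
  (0, 0): z = 0
  (5, 0): z = -20
  (0, 5): z = -10

Feasible with finite optimum z* = -20 at (5, 0).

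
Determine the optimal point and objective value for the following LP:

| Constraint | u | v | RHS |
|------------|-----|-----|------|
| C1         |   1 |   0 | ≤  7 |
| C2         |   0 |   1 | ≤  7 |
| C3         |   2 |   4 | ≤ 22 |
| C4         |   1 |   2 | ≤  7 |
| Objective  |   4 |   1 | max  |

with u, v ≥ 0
Each vertex is the intersection of two constraint boundaries that also satisfies all remaining constraints:
  u = 0 and v = 0 → (0, 0)
  u = 7 and u + 2v = 7 → (7, 0)
  u + 2v = 7 and u = 0 → (0, 3.5)

Evaluating z = 4u + v at each vertex:
  (0, 0): z = 0
  (7, 0): z = 28
  (0, 3.5): z = 3.5

The maximum is at (7, 0) with z = 28.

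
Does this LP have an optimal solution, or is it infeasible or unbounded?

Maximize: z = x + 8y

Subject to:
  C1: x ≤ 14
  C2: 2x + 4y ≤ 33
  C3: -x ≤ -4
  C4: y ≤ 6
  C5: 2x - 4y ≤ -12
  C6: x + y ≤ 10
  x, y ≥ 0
The point (4, 6) satisfies every constraint, so the LP is feasible; the constraints give x ≤ 14 and y ≤ 6, which with x, y ≥ 0 keep the feasible region inside a bounded box. A feasible, bounded LP attains a finite optimum at a vertex.

Feasible with finite optimum z* = 52 at (4, 6).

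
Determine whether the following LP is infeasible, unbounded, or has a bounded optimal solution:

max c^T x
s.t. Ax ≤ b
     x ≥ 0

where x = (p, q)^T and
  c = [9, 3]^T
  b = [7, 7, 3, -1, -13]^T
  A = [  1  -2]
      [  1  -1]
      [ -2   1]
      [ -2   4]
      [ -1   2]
One constraint requires p - 2q ≤ 7, while the constraint -p + 2q ≤ -13 is equivalent to p - 2q ≥ 13. Together they would need 13 ≤ p - 2q ≤ 7, which is impossible since 13 > 7. No point satisfies all constraints.

The feasible region is empty; the LP is infeasible.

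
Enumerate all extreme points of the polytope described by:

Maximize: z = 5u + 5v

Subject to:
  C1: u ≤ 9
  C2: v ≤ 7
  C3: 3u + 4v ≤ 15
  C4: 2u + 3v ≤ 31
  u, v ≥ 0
Each vertex is the intersection of two constraint boundaries that also satisfies all remaining constraints:
  u = 0 and v = 0 → (0, 0)
  3u + 4v = 15 and v = 0 → (5, 0)
  3u + 4v = 15 and u = 0 → (0, 3.75)

Vertices: (0, 0), (5, 0), (0, 3.75)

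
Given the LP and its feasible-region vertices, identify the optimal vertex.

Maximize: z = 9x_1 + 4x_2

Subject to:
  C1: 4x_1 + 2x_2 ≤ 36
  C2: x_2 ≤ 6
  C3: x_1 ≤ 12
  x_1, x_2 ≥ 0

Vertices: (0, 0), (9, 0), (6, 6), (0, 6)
Evaluating z = 9x_1 + 4x_2 at each vertex:
  (0, 0): z = 0
  (9, 0): z = 81
  (6, 6): z = 78
  (0, 6): z = 24

The largest value is z = 81, attained at (9, 0).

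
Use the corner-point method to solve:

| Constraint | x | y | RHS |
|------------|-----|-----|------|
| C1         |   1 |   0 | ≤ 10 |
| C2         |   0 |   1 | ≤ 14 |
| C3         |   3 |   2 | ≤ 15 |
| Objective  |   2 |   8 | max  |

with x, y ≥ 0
x = 0, y = 7.5, z = 60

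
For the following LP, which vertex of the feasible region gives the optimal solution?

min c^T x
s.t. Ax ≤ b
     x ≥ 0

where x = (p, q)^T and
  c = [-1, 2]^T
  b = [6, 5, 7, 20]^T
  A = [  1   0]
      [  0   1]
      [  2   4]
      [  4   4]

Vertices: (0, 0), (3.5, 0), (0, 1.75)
Evaluating z = -p + 2q at each vertex:
  (0, 0): z = 0
  (3.5, 0): z = -3.5
  (0, 1.75): z = 3.5

The smallest value is z = -3.5, attained at (3.5, 0).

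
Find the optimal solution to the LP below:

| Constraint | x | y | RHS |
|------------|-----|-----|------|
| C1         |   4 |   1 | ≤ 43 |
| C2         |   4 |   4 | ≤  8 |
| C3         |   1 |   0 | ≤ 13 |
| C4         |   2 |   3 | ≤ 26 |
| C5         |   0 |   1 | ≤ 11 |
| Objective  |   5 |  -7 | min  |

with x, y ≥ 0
Each vertex is the intersection of two constraint boundaries that also satisfies all remaining constraints:
  x = 0 and y = 0 → (0, 0)
  4x + 4y = 8 and y = 0 → (2, 0)
  4x + 4y = 8 and x = 0 → (0, 2)

Evaluating z = 5x - 7y at each vertex:
  (0, 0): z = 0
  (2, 0): z = 10
  (0, 2): z = -14

The minimum is at (0, 2) with z = -14.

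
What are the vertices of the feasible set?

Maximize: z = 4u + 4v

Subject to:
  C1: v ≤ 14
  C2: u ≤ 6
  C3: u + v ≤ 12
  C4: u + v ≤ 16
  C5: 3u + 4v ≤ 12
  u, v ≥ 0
Each vertex is the intersection of two constraint boundaries that also satisfies all remaining constraints:
  u = 0 and v = 0 → (0, 0)
  3u + 4v = 12 and v = 0 → (4, 0)
  3u + 4v = 12 and u = 0 → (0, 3)

Vertices: (0, 0), (4, 0), (0, 3)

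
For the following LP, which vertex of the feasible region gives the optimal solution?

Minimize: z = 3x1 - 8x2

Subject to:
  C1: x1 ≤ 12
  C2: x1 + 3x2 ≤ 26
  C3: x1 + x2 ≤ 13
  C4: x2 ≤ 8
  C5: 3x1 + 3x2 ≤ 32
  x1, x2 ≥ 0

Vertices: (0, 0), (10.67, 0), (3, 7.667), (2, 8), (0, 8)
Evaluating z = 3x1 - 8x2 at each vertex:
  (0, 0): z = 0
  (10.67, 0): z = 32
  (3, 7.667): z = -52.33
  (2, 8): z = -58
  (0, 8): z = -64

The smallest value is z = -64, attained at (0, 8).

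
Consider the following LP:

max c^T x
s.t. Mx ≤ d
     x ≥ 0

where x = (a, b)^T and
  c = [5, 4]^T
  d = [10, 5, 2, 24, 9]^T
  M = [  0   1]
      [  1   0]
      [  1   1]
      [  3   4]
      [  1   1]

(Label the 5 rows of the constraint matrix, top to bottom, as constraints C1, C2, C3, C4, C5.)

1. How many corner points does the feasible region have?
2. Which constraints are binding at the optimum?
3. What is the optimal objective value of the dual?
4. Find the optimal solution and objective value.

1. 3
2. C3, b ≥ 0
3. 10 (by strong duality, equal to the primal optimum)
4. a = 2, b = 0, z = 10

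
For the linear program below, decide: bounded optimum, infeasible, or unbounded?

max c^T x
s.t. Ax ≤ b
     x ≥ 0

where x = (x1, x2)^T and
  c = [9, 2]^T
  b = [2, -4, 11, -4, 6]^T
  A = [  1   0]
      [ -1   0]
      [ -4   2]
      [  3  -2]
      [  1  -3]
One constraint requires x1 ≤ 2, while the constraint -x1 ≤ -4 is equivalent to x1 ≥ 4. Together they would need 4 ≤ x1 ≤ 2, which is impossible since 4 > 2. No point satisfies all constraints.

Infeasible — the constraint set is empty.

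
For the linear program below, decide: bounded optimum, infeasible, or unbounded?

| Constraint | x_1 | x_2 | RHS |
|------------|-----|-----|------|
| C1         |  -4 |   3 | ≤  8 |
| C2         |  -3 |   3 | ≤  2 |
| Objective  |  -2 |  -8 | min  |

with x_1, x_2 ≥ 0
Feasible point: (0, 0) satisfies every constraint, so the LP is feasible.
Direction d = (1, 0): for each constraint row a, a·d ≤ 0 —
  (-4)(1) + (3)(0) = -4 ≤ 0
  (-3)(1) + (3)(0) = -3 ≤ 0
and d ≥ 0, so (0, 0) + t·d stays feasible for every t ≥ 0. Along this ray z = -2x_1 - 8x_2 changes by -2 per unit t, so z → −∞.

Unbounded — the objective can decrease without bound over the feasible region.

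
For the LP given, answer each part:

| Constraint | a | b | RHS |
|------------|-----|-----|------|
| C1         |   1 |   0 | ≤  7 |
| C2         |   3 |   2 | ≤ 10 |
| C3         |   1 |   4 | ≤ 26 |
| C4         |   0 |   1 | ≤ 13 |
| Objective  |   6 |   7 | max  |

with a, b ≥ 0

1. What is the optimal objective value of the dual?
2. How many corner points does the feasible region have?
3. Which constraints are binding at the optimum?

1. 35 (by strong duality, equal to the primal optimum)
2. 3
3. C2, a ≥ 0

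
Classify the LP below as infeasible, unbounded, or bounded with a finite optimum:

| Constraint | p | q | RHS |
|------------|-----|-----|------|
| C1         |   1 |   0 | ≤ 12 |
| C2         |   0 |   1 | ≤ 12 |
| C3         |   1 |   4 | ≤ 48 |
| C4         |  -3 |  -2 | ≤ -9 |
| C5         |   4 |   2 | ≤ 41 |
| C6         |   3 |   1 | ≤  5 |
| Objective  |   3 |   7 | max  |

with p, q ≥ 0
The point (0, 5) satisfies every constraint, so the LP is feasible; the constraints give p ≤ 12 and q ≤ 12, which with p, q ≥ 0 keep the feasible region inside a bounded box. A feasible, bounded LP attains a finite optimum at a vertex.

The LP has an optimal solution: (0, 5) with z = 35.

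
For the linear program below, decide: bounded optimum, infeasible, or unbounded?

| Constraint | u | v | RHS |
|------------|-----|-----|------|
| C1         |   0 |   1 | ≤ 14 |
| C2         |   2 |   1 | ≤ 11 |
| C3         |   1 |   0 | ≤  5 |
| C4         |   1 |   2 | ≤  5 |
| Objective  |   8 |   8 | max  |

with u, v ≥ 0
The point (5, 0) satisfies every constraint, so the LP is feasible; the constraints give u ≤ 5 and v ≤ 14, which with u, v ≥ 0 keep the feasible region inside a bounded box. A feasible, bounded LP attains a finite optimum at a vertex.

Evaluating z = 8u + 8v at each vertex:
  (0, 0): z = 0
  (5, 0): z = 40
  (0, 2.5): z = 20

The LP has an optimal solution: (5, 0) with z = 40.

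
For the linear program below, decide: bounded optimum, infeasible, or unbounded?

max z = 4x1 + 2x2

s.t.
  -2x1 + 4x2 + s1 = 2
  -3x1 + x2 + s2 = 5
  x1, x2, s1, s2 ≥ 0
Feasible point: (0, 0) satisfies every constraint, so the LP is feasible.
Direction d = (1, 0): for each constraint row a, a·d ≤ 0 —
  (-2)(1) + (4)(0) = -2 ≤ 0
  (-3)(1) + (1)(0) = -3 ≤ 0
and d ≥ 0, so (0, 0) + t·d stays feasible for every t ≥ 0. Along this ray z = 4x1 + 2x2 changes by 4 per unit t, so z → +∞.

Unbounded: there is a feasible ray along which z → +∞.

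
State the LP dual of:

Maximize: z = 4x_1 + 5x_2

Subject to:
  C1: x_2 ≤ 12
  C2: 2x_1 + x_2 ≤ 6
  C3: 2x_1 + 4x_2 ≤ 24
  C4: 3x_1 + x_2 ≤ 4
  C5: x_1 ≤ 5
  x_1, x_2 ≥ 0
Minimize: z = 12y1 + 6y2 + 24y3 + 4y4 + 5y5

Subject to:
  C1: -2y2 - 2y3 - 3y4 - y5 ≤ -4
  C2: -y1 - y2 - 4y3 - y4 ≤ -5
  y1, y2, y3, y4, y5 ≥ 0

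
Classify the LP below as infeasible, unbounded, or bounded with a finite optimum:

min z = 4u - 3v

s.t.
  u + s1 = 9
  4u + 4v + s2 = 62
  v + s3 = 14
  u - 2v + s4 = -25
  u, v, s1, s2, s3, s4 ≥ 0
The point (0, 14) satisfies every constraint, so the LP is feasible; the constraints give u ≤ 9 and v ≤ 14, which with u, v ≥ 0 keep the feasible region inside a bounded box. A feasible, bounded LP attains a finite optimum at a vertex.

Evaluating z = 4u - 3v at each vertex:
  (0, 12.5): z = -37.5
  (2, 13.5): z = -32.5
  (1.5, 14): z = -36
  (0, 14): z = -42

Feasible with finite optimum z* = -42 at (0, 14).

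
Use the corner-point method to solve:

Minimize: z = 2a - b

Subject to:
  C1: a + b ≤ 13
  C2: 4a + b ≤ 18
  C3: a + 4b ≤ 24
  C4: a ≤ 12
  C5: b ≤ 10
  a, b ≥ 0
a = 0, b = 6, z = -6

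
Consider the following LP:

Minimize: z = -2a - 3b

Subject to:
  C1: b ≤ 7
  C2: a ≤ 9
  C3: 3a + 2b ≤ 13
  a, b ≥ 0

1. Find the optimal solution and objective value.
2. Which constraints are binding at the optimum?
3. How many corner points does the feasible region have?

1. a = 0, b = 6.5, z = -19.5
2. C3, a ≥ 0
3. 3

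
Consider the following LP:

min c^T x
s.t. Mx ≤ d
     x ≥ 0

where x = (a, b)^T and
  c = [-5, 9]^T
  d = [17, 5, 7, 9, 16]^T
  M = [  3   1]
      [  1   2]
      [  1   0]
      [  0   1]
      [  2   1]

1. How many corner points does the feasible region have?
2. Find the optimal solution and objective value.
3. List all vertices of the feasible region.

1. 3
2. a = 5, b = 0, z = -25
3. (0, 0), (5, 0), (0, 2.5)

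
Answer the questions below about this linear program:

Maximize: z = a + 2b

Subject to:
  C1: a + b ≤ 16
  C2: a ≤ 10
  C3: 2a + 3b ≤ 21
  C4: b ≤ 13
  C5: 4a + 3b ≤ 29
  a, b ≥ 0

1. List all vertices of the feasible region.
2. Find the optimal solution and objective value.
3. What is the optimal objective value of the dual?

1. (0, 0), (7.25, 0), (4, 4.333), (0, 7)
2. a = 0, b = 7, z = 14
3. 14 (by strong duality, equal to the primal optimum)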